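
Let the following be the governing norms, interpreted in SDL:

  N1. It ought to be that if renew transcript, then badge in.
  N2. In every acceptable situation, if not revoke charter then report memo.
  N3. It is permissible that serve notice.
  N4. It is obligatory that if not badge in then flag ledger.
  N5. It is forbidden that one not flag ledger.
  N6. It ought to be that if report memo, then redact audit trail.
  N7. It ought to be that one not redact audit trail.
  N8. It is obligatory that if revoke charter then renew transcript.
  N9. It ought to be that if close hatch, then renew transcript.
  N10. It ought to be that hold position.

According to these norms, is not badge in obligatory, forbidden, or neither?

Premise 7 states O(¬redact_audit_trail) outright.
Premise 6 is O(report_memo → redact_audit_trail); contrapositively O(¬redact_audit_trail → ¬report_memo). Since O(¬redact_audit_trail) holds, K gives O(¬report_memo).
Premise 2, O(¬revoke_charter → report_memo), contraposes to O(¬report_memo → revoke_charter); with O(¬report_memo) we get O(revoke_charter).
From O(revoke_charter) and premise 8, O(revoke_charter → renew_transcript), we obtain O(renew_transcript).
Applying K to premise 1 (O(renew_transcript → badge_in)) and O(renew_transcript) yields O(badge_in).
Premises 3, 4, 5, 9, 10 do not contribute to this derivation.
Thus O(badge_in), which is F(¬badge_in): ¬badge_in is forbidden.

Forbidden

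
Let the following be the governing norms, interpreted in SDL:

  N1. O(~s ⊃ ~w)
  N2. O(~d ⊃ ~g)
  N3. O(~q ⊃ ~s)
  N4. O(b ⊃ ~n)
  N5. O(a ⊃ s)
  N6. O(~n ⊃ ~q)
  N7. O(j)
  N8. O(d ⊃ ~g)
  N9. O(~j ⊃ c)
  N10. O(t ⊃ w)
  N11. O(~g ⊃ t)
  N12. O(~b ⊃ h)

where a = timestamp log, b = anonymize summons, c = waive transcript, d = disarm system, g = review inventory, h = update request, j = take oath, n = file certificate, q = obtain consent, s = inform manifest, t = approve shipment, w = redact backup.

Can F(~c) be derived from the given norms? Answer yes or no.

No

Premise 9 is O(~j ⊃ c), but O(~j) is not derivable from the premises, so it does not yield O(c).
No other premise forces O(c). An ideal world satisfying every premise can still have ~c true, so F(~c) is not derivable.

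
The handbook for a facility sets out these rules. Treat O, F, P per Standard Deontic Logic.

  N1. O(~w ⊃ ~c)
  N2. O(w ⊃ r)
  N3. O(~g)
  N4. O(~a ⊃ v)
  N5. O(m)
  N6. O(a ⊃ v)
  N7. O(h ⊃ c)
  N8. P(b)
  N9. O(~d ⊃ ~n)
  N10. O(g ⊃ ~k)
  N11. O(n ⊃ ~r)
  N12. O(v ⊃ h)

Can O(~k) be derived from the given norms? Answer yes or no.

Premise 10 is O(g ⊃ ~k), but O(g) is not derivable from the premises, so it does not yield O(~k).
No other premise forces O(~k). An ideal world satisfying every premise can still have ~k false, so O(~k) is not derivable.

No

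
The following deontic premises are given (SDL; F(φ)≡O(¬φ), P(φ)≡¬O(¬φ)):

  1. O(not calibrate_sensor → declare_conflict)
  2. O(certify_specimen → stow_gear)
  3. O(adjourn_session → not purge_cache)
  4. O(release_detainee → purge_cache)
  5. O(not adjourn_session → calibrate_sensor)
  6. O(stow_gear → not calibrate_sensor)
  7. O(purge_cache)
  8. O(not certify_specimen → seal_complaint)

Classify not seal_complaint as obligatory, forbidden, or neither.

Forbidden

From premise 7 we have O(purge_cache).
Premise 3, O(adjourn_session → not purge_cache), contraposes to O(purge_cache → not adjourn_session); with O(purge_cache) we get O(not adjourn_session).
Premise 5 is O(not adjourn_session → calibrate_sensor); since O(not adjourn_session), deontic closure gives O(calibrate_sensor).
Premise 6, O(stow_gear → not calibrate_sensor), contraposes to O(calibrate_sensor → not stow_gear); with O(calibrate_sensor) we get O(not stow_gear).
The contrapositive of premise 2 (O(certify_specimen → stow_gear)) is O(not stow_gear → not certify_specimen), and O(not stow_gear) is already established, so O(not certify_specimen).
With premise 8, O(not certify_specimen → seal_complaint), the K-axiom yields O(seal_complaint).
Premises 1, 4 do not contribute to this derivation.
Thus O(seal_complaint), which is F(not seal_complaint): not seal_complaint is forbidden.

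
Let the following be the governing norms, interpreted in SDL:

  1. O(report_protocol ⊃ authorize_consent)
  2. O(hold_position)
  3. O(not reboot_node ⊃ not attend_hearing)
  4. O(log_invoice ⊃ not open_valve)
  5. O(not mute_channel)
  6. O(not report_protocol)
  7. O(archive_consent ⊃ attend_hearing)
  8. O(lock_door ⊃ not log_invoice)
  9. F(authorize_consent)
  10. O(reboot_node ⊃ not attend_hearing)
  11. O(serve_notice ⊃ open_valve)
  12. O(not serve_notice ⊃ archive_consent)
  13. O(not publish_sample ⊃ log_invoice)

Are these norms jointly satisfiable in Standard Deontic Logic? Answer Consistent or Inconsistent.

Premise 1 is O(report_protocol ⊃ authorize_consent), but O(report_protocol) is not derivable from the premises, so it does not yield O(authorize_consent).
So O(authorize_consent) is not derivable, and the apparent clash with O(not authorize_consent) does not arise.
A world satisfying every obligation exists (e.g. archive_consent=false, attend_hearing=false, authorize_consent=false, hold_position=true, lock_door=false, log_invoice=false, mute_channel=false, open_valve=true, publish_sample=true, reboot_node=false, report_protocol=false, serve_notice=true); no atom is both obligatory and forbidden, so the set is consistent.

Consistent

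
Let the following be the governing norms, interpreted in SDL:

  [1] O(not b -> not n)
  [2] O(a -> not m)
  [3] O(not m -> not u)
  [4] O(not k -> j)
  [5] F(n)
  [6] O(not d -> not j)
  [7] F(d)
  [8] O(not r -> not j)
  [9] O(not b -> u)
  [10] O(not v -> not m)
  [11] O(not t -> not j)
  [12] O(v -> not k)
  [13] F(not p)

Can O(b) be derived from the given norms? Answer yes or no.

Yes

Premise 7, F(d), is equivalent to O(not d).
Premise 6 is O(not d -> not j); since O(not d), deontic closure gives O(not j).
Premise 4 is O(not k -> j); contrapositively O(not j -> k). Since O(not j) holds, K gives O(k).
Premise 12 is O(v -> not k); contrapositively O(k -> not v). Since O(k) holds, K gives O(not v).
Applying K to premise 10 (O(not v -> not m)) and O(not v) yields O(not m).
Premise 3 is O(not m -> not u); since O(not m), deontic closure gives O(not u).
Premise 9, O(not b -> u), contraposes to O(not u -> b); with O(not u) we get O(b).
Premises 1, 2, 5, 8, 11, 13 do not contribute to this derivation.
So O(b) follows.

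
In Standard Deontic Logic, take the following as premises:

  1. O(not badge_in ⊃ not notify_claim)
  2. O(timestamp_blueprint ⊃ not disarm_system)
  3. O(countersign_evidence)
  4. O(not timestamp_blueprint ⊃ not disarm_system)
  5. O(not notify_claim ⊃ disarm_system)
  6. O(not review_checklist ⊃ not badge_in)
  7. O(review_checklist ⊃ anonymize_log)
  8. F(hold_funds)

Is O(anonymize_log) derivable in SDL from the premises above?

Yes

By case analysis on not timestamp_blueprint: premise 4 gives O(not timestamp_blueprint ⊃ not disarm_system) and premise 2 gives O(timestamp_blueprint ⊃ not disarm_system), so O(not disarm_system) either way.
Premise 5, O(not notify_claim ⊃ disarm_system), contraposes to O(not disarm_system ⊃ notify_claim); with O(not disarm_system) we get O(notify_claim).
Premise 1, O(not badge_in ⊃ not notify_claim), contraposes to O(notify_claim ⊃ badge_in); with O(notify_claim) we get O(badge_in).
The contrapositive of premise 6 (O(not review_checklist ⊃ not badge_in)) is O(badge_in ⊃ review_checklist), and O(badge_in) is already established, so O(review_checklist).
With premise 7, O(review_checklist ⊃ anonymize_log), the K-axiom yields O(anonymize_log).
Premises 3, 8 do not contribute to this derivation.
So O(anonymize_log) follows.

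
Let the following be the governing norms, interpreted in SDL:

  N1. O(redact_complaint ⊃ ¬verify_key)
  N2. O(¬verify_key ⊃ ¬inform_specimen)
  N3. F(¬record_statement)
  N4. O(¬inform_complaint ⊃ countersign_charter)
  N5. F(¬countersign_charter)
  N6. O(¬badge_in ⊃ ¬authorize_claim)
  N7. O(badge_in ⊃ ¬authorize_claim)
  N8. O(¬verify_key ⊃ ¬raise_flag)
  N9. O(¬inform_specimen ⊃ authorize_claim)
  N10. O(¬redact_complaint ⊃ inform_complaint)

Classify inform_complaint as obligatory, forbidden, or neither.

Obligatory

Premises 6 and 7 cover both cases: O(¬badge_in ⊃ ¬authorize_claim) and O(badge_in ⊃ ¬authorize_claim). Since ¬badge_in ∨ badge_in is a tautology, O(¬authorize_claim) follows.
Premise 9, O(¬inform_specimen ⊃ authorize_claim), contraposes to O(¬authorize_claim ⊃ inform_specimen); with O(¬authorize_claim) we get O(inform_specimen).
Premise 2 is O(¬verify_key ⊃ ¬inform_specimen); contrapositively O(inform_specimen ⊃ verify_key). Since O(inform_specimen) holds, K gives O(verify_key).
The contrapositive of premise 1 (O(redact_complaint ⊃ ¬verify_key)) is O(verify_key ⊃ ¬redact_complaint), and O(verify_key) is already established, so O(¬redact_complaint).
Premise 10 is O(¬redact_complaint ⊃ inform_complaint); since O(¬redact_complaint), deontic closure gives O(inform_complaint).
Premises 3, 4, 5, 8 do not contribute to this derivation.
Hence inform_complaint is obligatory.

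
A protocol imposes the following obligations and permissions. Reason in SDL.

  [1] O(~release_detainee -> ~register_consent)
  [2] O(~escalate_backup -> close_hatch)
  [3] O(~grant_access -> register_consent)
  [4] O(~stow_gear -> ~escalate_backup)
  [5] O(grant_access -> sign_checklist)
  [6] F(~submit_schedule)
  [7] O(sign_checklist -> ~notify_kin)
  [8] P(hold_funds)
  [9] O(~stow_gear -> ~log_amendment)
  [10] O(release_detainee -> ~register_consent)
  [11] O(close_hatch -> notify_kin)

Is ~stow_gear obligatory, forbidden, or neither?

Forbidden

Premises 1 and 10 are O(~release_detainee -> ~register_consent) and O(release_detainee -> ~register_consent); every ideal world satisfies ~release_detainee or release_detainee, so in either case ~register_consent holds — hence O(~register_consent).
The contrapositive of premise 3 (O(~grant_access -> register_consent)) is O(~register_consent -> grant_access), and O(~register_consent) is already established, so O(grant_access).
Premise 5 is O(grant_access -> sign_checklist); since O(grant_access), deontic closure gives O(sign_checklist).
Applying K to premise 7 (O(sign_checklist -> ~notify_kin)) and O(sign_checklist) yields O(~notify_kin).
The contrapositive of premise 11 (O(close_hatch -> notify_kin)) is O(~notify_kin -> ~close_hatch), and O(~notify_kin) is already established, so O(~close_hatch).
Premise 2, O(~escalate_backup -> close_hatch), contraposes to O(~close_hatch -> escalate_backup); with O(~close_hatch) we get O(escalate_backup).
Premise 4 is O(~stow_gear -> ~escalate_backup); contrapositively O(escalate_backup -> stow_gear). Since O(escalate_backup) holds, K gives O(stow_gear).
Premises 6, 8, 9 do not contribute to this derivation.
Thus O(stow_gear), which is F(~stow_gear): ~stow_gear is forbidden.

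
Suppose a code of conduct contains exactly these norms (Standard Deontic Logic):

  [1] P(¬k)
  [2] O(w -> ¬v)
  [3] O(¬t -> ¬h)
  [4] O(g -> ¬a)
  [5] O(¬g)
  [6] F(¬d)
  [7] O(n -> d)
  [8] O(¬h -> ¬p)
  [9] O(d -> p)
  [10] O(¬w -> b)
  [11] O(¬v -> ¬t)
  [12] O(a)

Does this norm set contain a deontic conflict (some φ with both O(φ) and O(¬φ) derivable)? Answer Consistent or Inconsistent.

Consistent

Premise 4 is O(g -> ¬a), but O(g) is not derivable from the premises, so it does not yield O(¬a).
So O(¬a) is not derivable, and the apparent clash with O(a) does not arise.
A world satisfying every obligation exists (e.g. a=true, b=true, d=true, g=false, h=true, k=false, n=false, p=true, t=true, v=true, w=false); no atom is both obligatory and forbidden, so the set is consistent.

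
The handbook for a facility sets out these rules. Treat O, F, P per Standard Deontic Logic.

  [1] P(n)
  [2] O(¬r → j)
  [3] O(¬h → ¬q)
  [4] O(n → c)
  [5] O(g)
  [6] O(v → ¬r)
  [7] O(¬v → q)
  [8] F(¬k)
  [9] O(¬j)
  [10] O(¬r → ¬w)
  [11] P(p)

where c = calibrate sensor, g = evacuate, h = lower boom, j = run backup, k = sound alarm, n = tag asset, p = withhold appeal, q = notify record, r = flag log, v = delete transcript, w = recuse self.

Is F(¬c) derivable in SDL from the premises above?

Premise 4 is O(n → c), but O(n) is not derivable from the premises (the permission P(n) asserts only ¬O(¬n), not O(n)), so it does not yield O(c).
No other premise forces O(c). An ideal world satisfying every premise can still have ¬c true, so F(¬c) is not derivable.

No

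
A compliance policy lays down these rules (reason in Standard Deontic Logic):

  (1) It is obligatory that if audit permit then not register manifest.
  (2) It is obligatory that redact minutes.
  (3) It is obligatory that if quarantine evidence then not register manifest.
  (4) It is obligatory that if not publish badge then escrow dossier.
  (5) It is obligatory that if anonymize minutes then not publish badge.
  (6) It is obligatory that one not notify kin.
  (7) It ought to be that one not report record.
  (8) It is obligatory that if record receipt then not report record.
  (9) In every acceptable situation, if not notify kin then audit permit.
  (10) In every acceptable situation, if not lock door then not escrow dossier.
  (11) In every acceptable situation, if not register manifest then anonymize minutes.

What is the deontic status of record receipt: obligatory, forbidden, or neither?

Neither

Premise 8 is O(record_receipt → ¬report_record); even if O(¬report_record) held, inferring O(record_receipt) would be affirming the consequent — invalid.
No premise or chain of K-axiom applications forces O(record_receipt), and none forces O(¬record_receipt). So record_receipt is neither obligatory nor forbidden under these norms.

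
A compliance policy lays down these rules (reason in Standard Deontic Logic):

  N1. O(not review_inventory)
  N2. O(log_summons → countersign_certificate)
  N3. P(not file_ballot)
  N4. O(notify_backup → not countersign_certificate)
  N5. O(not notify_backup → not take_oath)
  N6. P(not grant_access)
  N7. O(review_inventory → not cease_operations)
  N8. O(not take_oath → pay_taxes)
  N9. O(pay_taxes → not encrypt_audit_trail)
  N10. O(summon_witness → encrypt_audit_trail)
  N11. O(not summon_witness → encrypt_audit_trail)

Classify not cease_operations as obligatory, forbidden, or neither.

Premise 7 is O(review_inventory → not cease_operations), but O(review_inventory) is not derivable from the premises, so it does not yield O(not cease_operations).
No premise or chain of K-axiom applications forces O(not cease_operations), and none forces O(cease_operations). So not cease_operations is neither obligatory nor forbidden under these norms.

Neither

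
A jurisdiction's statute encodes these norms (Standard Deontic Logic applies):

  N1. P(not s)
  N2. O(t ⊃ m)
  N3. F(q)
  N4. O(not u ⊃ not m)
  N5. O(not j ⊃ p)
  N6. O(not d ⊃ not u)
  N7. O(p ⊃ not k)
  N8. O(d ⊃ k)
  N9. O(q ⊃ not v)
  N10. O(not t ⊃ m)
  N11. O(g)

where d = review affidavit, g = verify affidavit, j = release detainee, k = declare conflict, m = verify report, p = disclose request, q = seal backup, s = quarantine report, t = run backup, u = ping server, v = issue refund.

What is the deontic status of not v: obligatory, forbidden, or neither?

Neither

Premise 9 is O(q ⊃ not v), but O(q) is not derivable from the premises, so it does not yield O(not v).
No premise or chain of K-axiom applications forces O(not v), and none forces O(v). So not v is neither obligatory nor forbidden under these norms.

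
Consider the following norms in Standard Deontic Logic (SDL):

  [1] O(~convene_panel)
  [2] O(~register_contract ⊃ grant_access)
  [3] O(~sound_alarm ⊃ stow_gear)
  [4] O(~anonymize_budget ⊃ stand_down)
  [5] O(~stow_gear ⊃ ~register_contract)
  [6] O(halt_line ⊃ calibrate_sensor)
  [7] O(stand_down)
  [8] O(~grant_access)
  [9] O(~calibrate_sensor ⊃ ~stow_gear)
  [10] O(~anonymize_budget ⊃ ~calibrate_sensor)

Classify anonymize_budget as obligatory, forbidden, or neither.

Premise 8 gives O(~grant_access).
The contrapositive of premise 2 (O(~register_contract ⊃ grant_access)) is O(~grant_access ⊃ register_contract), and O(~grant_access) is already established, so O(register_contract).
The contrapositive of premise 5 (O(~stow_gear ⊃ ~register_contract)) is O(register_contract ⊃ stow_gear), and O(register_contract) is already established, so O(stow_gear).
Premise 9, O(~calibrate_sensor ⊃ ~stow_gear), contraposes to O(stow_gear ⊃ calibrate_sensor); with O(stow_gear) we get O(calibrate_sensor).
Premise 10 is O(~anonymize_budget ⊃ ~calibrate_sensor); contrapositively O(calibrate_sensor ⊃ anonymize_budget). Since O(calibrate_sensor) holds, K gives O(anonymize_budget).
Premises 1, 3, 4, 6, 7 do not contribute to this derivation.
Hence anonymize_budget is obligatory.

Obligatory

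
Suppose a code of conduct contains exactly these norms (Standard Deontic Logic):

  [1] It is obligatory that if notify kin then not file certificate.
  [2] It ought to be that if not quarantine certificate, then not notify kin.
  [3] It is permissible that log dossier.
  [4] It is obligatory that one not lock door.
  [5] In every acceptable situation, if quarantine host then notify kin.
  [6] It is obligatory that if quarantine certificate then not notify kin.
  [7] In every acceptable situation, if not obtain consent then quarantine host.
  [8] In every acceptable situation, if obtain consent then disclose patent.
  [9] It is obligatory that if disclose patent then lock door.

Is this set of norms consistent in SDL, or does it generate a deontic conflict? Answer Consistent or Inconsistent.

Inconsistent

Premises 2 and 6 cover both cases: O(¬quarantine_certificate → ¬notify_kin) and O(quarantine_certificate → ¬notify_kin). Since ¬quarantine_certificate ∨ quarantine_certificate is a tautology, O(¬notify_kin) follows.
The contrapositive of premise 5 (O(quarantine_host → notify_kin)) is O(¬notify_kin → ¬quarantine_host), and O(¬notify_kin) is already established, so O(¬quarantine_host).
Premise 7 is O(¬obtain_consent → quarantine_host); contrapositively O(¬quarantine_host → obtain_consent). Since O(¬quarantine_host) holds, K gives O(obtain_consent).
From O(obtain_consent) and premise 8, O(obtain_consent → disclose_patent), we obtain O(disclose_patent).
With premise 9, O(disclose_patent → lock_door), the K-axiom yields O(lock_door).
But premise 4 directly asserts O(¬lock_door).
We now have both O(lock_door) and O(¬lock_door) — lock_door is simultaneously obligatory and forbidden, violating the D-axiom.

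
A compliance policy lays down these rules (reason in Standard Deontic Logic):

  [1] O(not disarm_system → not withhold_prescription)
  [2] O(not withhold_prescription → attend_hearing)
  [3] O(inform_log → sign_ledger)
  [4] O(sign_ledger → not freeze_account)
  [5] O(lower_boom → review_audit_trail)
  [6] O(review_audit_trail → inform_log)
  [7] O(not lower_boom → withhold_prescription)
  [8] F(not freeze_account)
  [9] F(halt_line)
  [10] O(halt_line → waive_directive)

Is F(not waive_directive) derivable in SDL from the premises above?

Premise 10 is O(halt_line → waive_directive), but O(halt_line) is not derivable from the premises, so it does not yield O(waive_directive).
No other premise forces O(waive_directive). An ideal world satisfying every premise can still have not waive_directive true, so F(not waive_directive) is not derivable.

No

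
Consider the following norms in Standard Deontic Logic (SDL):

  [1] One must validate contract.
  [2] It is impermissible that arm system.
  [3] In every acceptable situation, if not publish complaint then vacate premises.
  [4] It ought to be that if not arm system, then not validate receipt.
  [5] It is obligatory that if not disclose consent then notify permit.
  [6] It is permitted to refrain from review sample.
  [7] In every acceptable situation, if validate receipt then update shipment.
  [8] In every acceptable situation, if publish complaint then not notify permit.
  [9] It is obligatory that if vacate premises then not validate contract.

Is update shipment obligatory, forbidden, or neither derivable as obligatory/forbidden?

Premise 7 is O(validate_receipt → update_shipment), but O(validate_receipt) is not derivable from the premises, so it does not yield O(update_shipment).
No premise or chain of K-axiom applications forces O(update_shipment), and none forces O(¬update_shipment). So update_shipment is neither obligatory nor forbidden under these norms.

Neither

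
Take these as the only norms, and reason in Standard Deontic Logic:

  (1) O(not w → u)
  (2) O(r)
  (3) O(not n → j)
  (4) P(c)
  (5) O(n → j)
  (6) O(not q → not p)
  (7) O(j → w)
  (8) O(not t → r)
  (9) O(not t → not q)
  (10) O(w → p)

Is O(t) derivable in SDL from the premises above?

Yes

Premises 3 and 5 are O(not n → j) and O(n → j); every ideal world satisfies not n or n, so in either case j holds — hence O(j).
Applying K to premise 7 (O(j → w)) and O(j) yields O(w).
With premise 10, O(w → p), the K-axiom yields O(p).
Premise 6 is O(not q → not p); contrapositively O(p → q). Since O(p) holds, K gives O(q).
Premise 9, O(not t → not q), contraposes to O(q → t); with O(q) we get O(t).
Premises 1, 2, 4, 8 do not contribute to this derivation.
So O(t) follows.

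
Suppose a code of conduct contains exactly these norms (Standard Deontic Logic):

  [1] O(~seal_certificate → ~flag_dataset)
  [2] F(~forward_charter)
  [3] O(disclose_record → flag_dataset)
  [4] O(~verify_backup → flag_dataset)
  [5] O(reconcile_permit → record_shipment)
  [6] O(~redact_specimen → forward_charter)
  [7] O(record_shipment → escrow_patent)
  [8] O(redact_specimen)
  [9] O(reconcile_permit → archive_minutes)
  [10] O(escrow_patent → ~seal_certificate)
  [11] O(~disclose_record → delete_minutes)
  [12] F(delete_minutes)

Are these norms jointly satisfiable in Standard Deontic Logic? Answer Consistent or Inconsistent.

Consistent

Premise 6 is O(~redact_specimen → forward_charter); even if O(forward_charter) held, inferring O(~redact_specimen) would be affirming the consequent — invalid.
So O(~redact_specimen) is not derivable, and the apparent clash with O(redact_specimen) does not arise.
A world satisfying every obligation exists (e.g. archive_minutes=false, delete_minutes=false, disclose_record=true, escrow_patent=false, flag_dataset=true, forward_charter=true, reconcile_permit=false, record_shipment=false, redact_specimen=true, seal_certificate=true, verify_backup=false); no atom is both obligatory and forbidden, so the set is consistent.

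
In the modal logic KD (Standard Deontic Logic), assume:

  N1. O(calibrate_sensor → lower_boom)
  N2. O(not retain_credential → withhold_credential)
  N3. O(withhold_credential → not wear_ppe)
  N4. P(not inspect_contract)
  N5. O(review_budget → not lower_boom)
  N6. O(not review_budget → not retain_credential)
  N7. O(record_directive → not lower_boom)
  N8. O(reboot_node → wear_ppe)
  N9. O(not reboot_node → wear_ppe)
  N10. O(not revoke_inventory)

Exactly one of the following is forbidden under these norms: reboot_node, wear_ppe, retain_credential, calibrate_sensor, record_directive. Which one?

calibrate_sensor

Premises 9 and 8 cover both cases: O(not reboot_node → wear_ppe) and O(reboot_node → wear_ppe). Since not reboot_node ∨ reboot_node is a tautology, O(wear_ppe) follows.
Premise 3, O(withhold_credential → not wear_ppe), contraposes to O(wear_ppe → not withhold_credential); with O(wear_ppe) we get O(not withhold_credential).
Premise 2, O(not retain_credential → withhold_credential), contraposes to O(not withhold_credential → retain_credential); with O(not withhold_credential) we get O(retain_credential).
Premise 6 is O(not review_budget → not retain_credential); contrapositively O(retain_credential → review_budget). Since O(retain_credential) holds, K gives O(review_budget).
Applying K to premise 5 (O(review_budget → not lower_boom)) and O(review_budget) yields O(not lower_boom).
Premise 1 is O(calibrate_sensor → lower_boom); contrapositively O(not lower_boom → not calibrate_sensor). Since O(not lower_boom) holds, K gives O(not calibrate_sensor).
So O(not calibrate_sensor) holds, i.e. calibrate_sensor is forbidden. None of the other listed options is forbidden under the premises.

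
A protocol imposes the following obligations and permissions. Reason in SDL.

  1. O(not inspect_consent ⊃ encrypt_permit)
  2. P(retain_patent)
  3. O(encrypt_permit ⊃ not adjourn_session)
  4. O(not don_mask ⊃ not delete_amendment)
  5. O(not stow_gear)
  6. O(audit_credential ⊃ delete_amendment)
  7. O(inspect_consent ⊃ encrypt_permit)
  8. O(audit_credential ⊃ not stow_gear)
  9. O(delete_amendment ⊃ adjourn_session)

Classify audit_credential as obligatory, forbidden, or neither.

Premises 7 and 1 are O(inspect_consent ⊃ encrypt_permit) and O(not inspect_consent ⊃ encrypt_permit); every ideal world satisfies inspect_consent or not inspect_consent, so in either case encrypt_permit holds — hence O(encrypt_permit).
Applying K to premise 3 (O(encrypt_permit ⊃ not adjourn_session)) and O(encrypt_permit) yields O(not adjourn_session).
Premise 9, O(delete_amendment ⊃ adjourn_session), contraposes to O(not adjourn_session ⊃ not delete_amendment); with O(not adjourn_session) we get O(not delete_amendment).
Premise 6 is O(audit_credential ⊃ delete_amendment); contrapositively O(not delete_amendment ⊃ not audit_credential). Since O(not delete_amendment) holds, K gives O(not audit_credential).
Premises 2, 4, 5, 8 do not contribute to this derivation.
Thus O(not audit_credential), which is F(audit_credential): audit_credential is forbidden.

Forbidden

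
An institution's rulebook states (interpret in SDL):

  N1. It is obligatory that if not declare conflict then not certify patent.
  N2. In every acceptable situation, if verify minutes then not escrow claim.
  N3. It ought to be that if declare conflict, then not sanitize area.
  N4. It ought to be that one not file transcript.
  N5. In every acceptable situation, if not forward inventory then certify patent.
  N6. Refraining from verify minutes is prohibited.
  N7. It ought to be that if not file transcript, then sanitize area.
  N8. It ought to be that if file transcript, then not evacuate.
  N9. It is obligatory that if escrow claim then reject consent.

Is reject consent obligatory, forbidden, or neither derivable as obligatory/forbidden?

Neither

Premise 9 is O(escrow_claim → reject_consent), but O(escrow_claim) is not derivable from the premises, so it does not yield O(reject_consent).
No premise or chain of K-axiom applications forces O(reject_consent), and none forces O(¬reject_consent). So reject_consent is neither obligatory nor forbidden under these norms.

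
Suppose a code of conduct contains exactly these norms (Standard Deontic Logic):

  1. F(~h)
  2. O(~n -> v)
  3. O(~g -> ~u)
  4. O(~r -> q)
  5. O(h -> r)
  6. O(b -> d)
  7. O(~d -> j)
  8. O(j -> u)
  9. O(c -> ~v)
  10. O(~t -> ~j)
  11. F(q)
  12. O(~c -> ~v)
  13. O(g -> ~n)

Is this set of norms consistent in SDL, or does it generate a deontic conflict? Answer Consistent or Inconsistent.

Consistent

Premise 4 is O(~r -> q), but O(~r) is not derivable from the premises, so it does not yield O(q).
So O(q) is not derivable, and the apparent clash with O(~q) does not arise.
A world satisfying every obligation exists (e.g. b=false, c=false, d=true, g=false, h=true, j=false, n=true, q=false, r=true, t=false, u=false, v=false); no atom is both obligatory and forbidden, so the set is consistent.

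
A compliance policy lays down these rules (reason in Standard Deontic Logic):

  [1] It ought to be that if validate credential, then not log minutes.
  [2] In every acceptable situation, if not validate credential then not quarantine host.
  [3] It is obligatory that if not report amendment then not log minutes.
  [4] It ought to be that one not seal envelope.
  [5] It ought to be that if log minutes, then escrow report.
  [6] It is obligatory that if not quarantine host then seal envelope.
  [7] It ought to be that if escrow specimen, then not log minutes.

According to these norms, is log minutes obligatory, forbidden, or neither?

Forbidden

From premise 4 we have O(¬seal_envelope).
Premise 6, O(¬quarantine_host → seal_envelope), contraposes to O(¬seal_envelope → quarantine_host); with O(¬seal_envelope) we get O(quarantine_host).
The contrapositive of premise 2 (O(¬validate_credential → ¬quarantine_host)) is O(quarantine_host → validate_credential), and O(quarantine_host) is already established, so O(validate_credential).
Premise 1 is O(validate_credential → ¬log_minutes); since O(validate_credential), deontic closure gives O(¬log_minutes).
Premises 3, 5, 7 do not contribute to this derivation.
Thus O(¬log_minutes), which is F(log_minutes): log_minutes is forbidden.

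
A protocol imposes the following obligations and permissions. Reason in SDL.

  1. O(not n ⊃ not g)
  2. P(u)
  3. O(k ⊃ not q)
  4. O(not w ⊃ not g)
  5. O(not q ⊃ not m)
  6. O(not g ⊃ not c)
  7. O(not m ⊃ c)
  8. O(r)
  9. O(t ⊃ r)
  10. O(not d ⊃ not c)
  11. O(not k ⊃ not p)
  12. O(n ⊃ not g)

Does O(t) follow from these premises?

Premise 9 is O(t ⊃ r); even if O(r) held, inferring O(t) would be affirming the consequent — invalid.
No other premise forces O(t). An ideal world satisfying every premise can still have t false, so O(t) is not derivable.

No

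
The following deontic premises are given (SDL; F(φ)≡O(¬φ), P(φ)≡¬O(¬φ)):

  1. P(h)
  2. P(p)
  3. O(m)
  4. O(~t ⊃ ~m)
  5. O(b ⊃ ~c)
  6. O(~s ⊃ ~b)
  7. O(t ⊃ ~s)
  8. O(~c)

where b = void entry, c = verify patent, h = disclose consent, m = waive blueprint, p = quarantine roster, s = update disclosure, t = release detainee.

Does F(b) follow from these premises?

Yes

From premise 3 we have O(m).
Premise 4 is O(~t ⊃ ~m); contrapositively O(m ⊃ t). Since O(m) holds, K gives O(t).
Premise 7 is O(t ⊃ ~s); since O(t), deontic closure gives O(~s).
Applying K to premise 6 (O(~s ⊃ ~b)) and O(~s) yields O(~b).
Premises 1, 2, 5, 8 do not contribute to this derivation.
So O(~b) holds, i.e. F(b). The claim follows.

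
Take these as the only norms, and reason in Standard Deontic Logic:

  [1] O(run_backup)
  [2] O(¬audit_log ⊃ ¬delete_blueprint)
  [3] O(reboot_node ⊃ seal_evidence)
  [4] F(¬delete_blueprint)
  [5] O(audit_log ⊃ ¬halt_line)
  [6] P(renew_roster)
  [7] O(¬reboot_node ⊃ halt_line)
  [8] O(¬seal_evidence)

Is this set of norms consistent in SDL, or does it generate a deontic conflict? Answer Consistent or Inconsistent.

Inconsistent

Premise 8 gives O(¬seal_evidence).
Premise 3 is O(reboot_node ⊃ seal_evidence); contrapositively O(¬seal_evidence ⊃ ¬reboot_node). Since O(¬seal_evidence) holds, K gives O(¬reboot_node).
With premise 7, O(¬reboot_node ⊃ halt_line), the K-axiom yields O(halt_line).
Premise 5, O(audit_log ⊃ ¬halt_line), contraposes to O(halt_line ⊃ ¬audit_log); with O(halt_line) we get O(¬audit_log).
Applying K to premise 2 (O(¬audit_log ⊃ ¬delete_blueprint)) and O(¬audit_log) yields O(¬delete_blueprint).
Yet premise 4 is F(¬delete_blueprint), i.e. O(delete_blueprint).
We now have both O(¬delete_blueprint) and O(delete_blueprint) — delete_blueprint is simultaneously obligatory and forbidden, violating the D-axiom.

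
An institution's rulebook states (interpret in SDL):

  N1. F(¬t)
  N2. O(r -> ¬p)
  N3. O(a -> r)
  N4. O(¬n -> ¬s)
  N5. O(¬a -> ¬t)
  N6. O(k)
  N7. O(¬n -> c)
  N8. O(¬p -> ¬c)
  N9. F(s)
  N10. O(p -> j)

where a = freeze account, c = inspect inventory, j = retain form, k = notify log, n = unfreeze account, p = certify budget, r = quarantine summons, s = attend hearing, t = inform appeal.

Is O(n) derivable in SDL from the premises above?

Premise 1, F(¬t), is equivalent to O(t).
Premise 5, O(¬a -> ¬t), contraposes to O(t -> a); with O(t) we get O(a).
Applying K to premise 3 (O(a -> r)) and O(a) yields O(r).
From O(r) and premise 2, O(r -> ¬p), we obtain O(¬p).
From O(¬p) and premise 8, O(¬p -> ¬c), we obtain O(¬c).
Premise 7 is O(¬n -> c); contrapositively O(¬c -> n). Since O(¬c) holds, K gives O(n).
Premises 4, 6, 9, 10 do not contribute to this derivation.
So O(n) follows.

Yes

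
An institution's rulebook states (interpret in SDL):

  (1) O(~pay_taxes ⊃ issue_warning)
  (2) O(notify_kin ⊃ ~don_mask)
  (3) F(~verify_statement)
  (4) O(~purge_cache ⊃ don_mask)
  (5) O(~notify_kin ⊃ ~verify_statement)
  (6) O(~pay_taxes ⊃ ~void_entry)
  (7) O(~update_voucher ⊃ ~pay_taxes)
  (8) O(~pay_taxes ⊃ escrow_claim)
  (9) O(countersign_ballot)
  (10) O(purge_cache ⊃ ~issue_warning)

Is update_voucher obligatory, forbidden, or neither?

Obligatory

Premise 3 is F(~verify_statement), i.e. O(verify_statement).
Premise 5, O(~notify_kin ⊃ ~verify_statement), contraposes to O(verify_statement ⊃ notify_kin); with O(verify_statement) we get O(notify_kin).
From O(notify_kin) and premise 2, O(notify_kin ⊃ ~don_mask), we obtain O(~don_mask).
Premise 4, O(~purge_cache ⊃ don_mask), contraposes to O(~don_mask ⊃ purge_cache); with O(~don_mask) we get O(purge_cache).
From O(purge_cache) and premise 10, O(purge_cache ⊃ ~issue_warning), we obtain O(~issue_warning).
The contrapositive of premise 1 (O(~pay_taxes ⊃ issue_warning)) is O(~issue_warning ⊃ pay_taxes), and O(~issue_warning) is already established, so O(pay_taxes).
The contrapositive of premise 7 (O(~update_voucher ⊃ ~pay_taxes)) is O(pay_taxes ⊃ update_voucher), and O(pay_taxes) is already established, so O(update_voucher).
Premises 6, 8, 9 do not contribute to this derivation.
Hence update_voucher is obligatory.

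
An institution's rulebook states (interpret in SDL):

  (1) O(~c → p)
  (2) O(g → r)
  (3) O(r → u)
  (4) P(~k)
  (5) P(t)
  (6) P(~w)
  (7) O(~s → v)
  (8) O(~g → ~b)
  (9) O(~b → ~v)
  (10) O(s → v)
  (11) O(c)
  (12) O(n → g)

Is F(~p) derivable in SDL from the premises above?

No

Premise 1 is O(~c → p), but O(~c) is not derivable from the premises, so it does not yield O(p).
No other premise forces O(p). An ideal world satisfying every premise can still have ~p true, so F(~p) is not derivable.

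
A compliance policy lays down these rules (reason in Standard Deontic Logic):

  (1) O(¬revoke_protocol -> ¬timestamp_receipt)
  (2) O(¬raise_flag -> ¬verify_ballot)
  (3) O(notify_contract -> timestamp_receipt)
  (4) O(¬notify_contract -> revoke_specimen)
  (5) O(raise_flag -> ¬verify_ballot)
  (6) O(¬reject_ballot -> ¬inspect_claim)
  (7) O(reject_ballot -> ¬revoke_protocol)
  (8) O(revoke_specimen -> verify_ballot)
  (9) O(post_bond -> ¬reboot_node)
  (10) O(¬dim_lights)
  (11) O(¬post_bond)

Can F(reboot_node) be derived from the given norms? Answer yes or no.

No

Premise 9 is O(post_bond -> ¬reboot_node), but O(post_bond) is not derivable from the premises, so it does not yield O(¬reboot_node).
No other premise forces O(¬reboot_node). An ideal world satisfying every premise can still have reboot_node true, so F(reboot_node) is not derivable.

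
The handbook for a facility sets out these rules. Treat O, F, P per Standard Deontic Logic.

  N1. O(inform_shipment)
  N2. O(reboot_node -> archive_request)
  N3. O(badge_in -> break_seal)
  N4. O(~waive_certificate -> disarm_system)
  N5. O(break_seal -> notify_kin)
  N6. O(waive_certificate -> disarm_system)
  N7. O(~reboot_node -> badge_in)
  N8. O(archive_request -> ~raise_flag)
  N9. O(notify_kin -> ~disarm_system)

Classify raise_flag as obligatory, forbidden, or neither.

By case analysis on ~waive_certificate: premise 4 gives O(~waive_certificate -> disarm_system) and premise 6 gives O(waive_certificate -> disarm_system), so O(disarm_system) either way.
Premise 9, O(notify_kin -> ~disarm_system), contraposes to O(disarm_system -> ~notify_kin); with O(disarm_system) we get O(~notify_kin).
The contrapositive of premise 5 (O(break_seal -> notify_kin)) is O(~notify_kin -> ~break_seal), and O(~notify_kin) is already established, so O(~break_seal).
Premise 3, O(badge_in -> break_seal), contraposes to O(~break_seal -> ~badge_in); with O(~break_seal) we get O(~badge_in).
The contrapositive of premise 7 (O(~reboot_node -> badge_in)) is O(~badge_in -> reboot_node), and O(~badge_in) is already established, so O(reboot_node).
From O(reboot_node) and premise 2, O(reboot_node -> archive_request), we obtain O(archive_request).
With premise 8, O(archive_request -> ~raise_flag), the K-axiom yields O(~raise_flag).
Premise 1 does not contribute to this derivation.
Thus O(~raise_flag), which is F(raise_flag): raise_flag is forbidden.

Forbidden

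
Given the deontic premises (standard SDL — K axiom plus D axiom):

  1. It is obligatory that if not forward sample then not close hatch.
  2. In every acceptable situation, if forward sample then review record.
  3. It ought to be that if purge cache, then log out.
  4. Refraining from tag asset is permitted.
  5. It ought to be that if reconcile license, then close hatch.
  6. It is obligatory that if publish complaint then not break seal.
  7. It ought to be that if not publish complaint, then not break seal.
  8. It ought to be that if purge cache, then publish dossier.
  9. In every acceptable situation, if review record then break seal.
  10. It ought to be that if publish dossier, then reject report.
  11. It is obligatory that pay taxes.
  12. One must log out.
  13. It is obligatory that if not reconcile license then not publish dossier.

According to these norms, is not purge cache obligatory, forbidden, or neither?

Premises 7 and 6 cover both cases: O(¬publish_complaint → ¬break_seal) and O(publish_complaint → ¬break_seal). Since ¬publish_complaint ∨ publish_complaint is a tautology, O(¬break_seal) follows.
Premise 9 is O(review_record → break_seal); contrapositively O(¬break_seal → ¬review_record). Since O(¬break_seal) holds, K gives O(¬review_record).
The contrapositive of premise 2 (O(forward_sample → review_record)) is O(¬review_record → ¬forward_sample), and O(¬review_record) is already established, so O(¬forward_sample).
Applying K to premise 1 (O(¬forward_sample → ¬close_hatch)) and O(¬forward_sample) yields O(¬close_hatch).
Premise 5, O(reconcile_license → close_hatch), contraposes to O(¬close_hatch → ¬reconcile_license); with O(¬close_hatch) we get O(¬reconcile_license).
With premise 13, O(¬reconcile_license → ¬publish_dossier), the K-axiom yields O(¬publish_dossier).
Premise 8 is O(purge_cache → publish_dossier); contrapositively O(¬publish_dossier → ¬purge_cache). Since O(¬publish_dossier) holds, K gives O(¬purge_cache).
Premises 3, 4, 10, 11, 12 do not contribute to this derivation.
Hence ¬purge_cache is obligatory.

Obligatory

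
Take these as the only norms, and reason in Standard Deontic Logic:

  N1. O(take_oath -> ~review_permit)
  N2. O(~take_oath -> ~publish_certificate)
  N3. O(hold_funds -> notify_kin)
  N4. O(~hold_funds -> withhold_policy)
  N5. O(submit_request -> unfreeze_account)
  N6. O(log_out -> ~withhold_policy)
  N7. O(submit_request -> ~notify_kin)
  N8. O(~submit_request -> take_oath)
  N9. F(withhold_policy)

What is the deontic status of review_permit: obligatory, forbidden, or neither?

F(withhold_policy) at premise 9 means O(~withhold_policy).
Premise 4, O(~hold_funds -> withhold_policy), contraposes to O(~withhold_policy -> hold_funds); with O(~withhold_policy) we get O(hold_funds).
Applying K to premise 3 (O(hold_funds -> notify_kin)) and O(hold_funds) yields O(notify_kin).
Premise 7, O(submit_request -> ~notify_kin), contraposes to O(notify_kin -> ~submit_request); with O(notify_kin) we get O(~submit_request).
With premise 8, O(~submit_request -> take_oath), the K-axiom yields O(take_oath).
Applying K to premise 1 (O(take_oath -> ~review_permit)) and O(take_oath) yields O(~review_permit).
Premises 2, 5, 6 do not contribute to this derivation.
Thus O(~review_permit), which is F(review_permit): review_permit is forbidden.

Forbidden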